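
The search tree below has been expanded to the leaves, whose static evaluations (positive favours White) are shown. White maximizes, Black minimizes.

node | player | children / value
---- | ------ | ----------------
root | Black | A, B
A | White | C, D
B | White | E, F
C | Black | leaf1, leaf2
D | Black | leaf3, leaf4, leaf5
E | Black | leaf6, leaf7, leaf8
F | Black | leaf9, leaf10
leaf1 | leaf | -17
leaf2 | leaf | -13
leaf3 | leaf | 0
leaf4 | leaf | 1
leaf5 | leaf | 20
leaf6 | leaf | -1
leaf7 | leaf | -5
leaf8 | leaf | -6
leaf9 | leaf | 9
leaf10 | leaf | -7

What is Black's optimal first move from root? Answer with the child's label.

C (Black): min(-17, -13) = -17
D (Black): min(0, 1, 20) = 0
A (White): max(-17, 0) = 0
E (Black): min(-1, -5, -6) = -6
F (Black): min(9, -7) = -7
B (White): max(-6, -7) = -6
root (Black): min(0, -6) = -6
Black at root wants the lowest of {A=0, B=-6}, so chooses B.

B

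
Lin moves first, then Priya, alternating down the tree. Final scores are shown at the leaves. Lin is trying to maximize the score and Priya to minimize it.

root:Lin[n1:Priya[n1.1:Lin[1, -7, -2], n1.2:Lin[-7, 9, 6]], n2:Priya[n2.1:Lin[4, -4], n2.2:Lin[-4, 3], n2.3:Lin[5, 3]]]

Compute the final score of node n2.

n2.1 (Lin): max(4, -4) = 4
n2.2 (Lin): max(-4, 3) = 3
n2.3 (Lin): max(5, 3) = 5
n2 (Priya): min(4, 3, 5) = 3

3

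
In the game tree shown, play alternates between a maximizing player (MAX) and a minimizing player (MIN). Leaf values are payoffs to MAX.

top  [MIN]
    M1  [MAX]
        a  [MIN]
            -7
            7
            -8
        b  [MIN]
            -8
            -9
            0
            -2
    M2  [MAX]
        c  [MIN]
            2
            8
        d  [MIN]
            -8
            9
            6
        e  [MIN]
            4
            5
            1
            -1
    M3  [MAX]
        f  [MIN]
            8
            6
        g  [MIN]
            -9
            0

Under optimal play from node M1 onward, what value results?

-8

a (MIN): min(-7, 7, -8) = -8
b (MIN): min(-8, -9, 0, -2) = -9
M1 (MAX): max(-8, -9) = -8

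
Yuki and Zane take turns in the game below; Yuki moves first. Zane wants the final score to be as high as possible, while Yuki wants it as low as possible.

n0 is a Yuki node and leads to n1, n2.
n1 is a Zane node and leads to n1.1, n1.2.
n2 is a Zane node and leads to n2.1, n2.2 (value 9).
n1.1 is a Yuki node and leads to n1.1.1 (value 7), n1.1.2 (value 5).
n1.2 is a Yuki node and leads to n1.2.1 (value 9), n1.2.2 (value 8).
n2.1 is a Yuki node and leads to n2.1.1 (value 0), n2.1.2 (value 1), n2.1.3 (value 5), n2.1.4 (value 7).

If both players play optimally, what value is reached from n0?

n1.1 (Yuki): min(7, 5) = 5
n1.2 (Yuki): min(9, 8) = 8
n1 (Zane): max(5, 8) = 8
n2.1 (Yuki): min(0, 1, 5, 7) = 0
n2 (Zane): max(0, 9) = 9
n0 (Yuki): min(8, 9) = 8

8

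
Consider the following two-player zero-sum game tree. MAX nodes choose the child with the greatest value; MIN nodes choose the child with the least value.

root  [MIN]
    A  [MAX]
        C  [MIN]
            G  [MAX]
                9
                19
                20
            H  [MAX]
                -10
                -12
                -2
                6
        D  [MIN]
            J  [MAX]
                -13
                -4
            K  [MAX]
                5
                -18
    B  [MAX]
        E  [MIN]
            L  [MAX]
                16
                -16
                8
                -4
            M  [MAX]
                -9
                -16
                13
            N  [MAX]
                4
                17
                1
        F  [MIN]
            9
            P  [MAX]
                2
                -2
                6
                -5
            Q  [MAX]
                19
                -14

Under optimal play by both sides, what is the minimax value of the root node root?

G (MAX): max(9, 19, 20) = 20
H (MAX): max(-10, -12, -2, 6) = 6
C (MIN): min(20, 6) = 6
J (MAX): max(-13, -4) = -4
K (MAX): max(5, -18) = 5
D (MIN): min(-4, 5) = -4
A (MAX): max(6, -4) = 6
L (MAX): max(16, -16, 8, -4) = 16
M (MAX): max(-9, -16, 13) = 13
N (MAX): max(4, 17, 1) = 17
E (MIN): min(16, 13, 17) = 13
P (MAX): max(2, -2, 6, -5) = 6
Q (MAX): max(19, -14) = 19
F (MIN): min(9, 6, 19) = 6
B (MAX): max(13, 6) = 13
root (MIN): min(6, 13) = 6

6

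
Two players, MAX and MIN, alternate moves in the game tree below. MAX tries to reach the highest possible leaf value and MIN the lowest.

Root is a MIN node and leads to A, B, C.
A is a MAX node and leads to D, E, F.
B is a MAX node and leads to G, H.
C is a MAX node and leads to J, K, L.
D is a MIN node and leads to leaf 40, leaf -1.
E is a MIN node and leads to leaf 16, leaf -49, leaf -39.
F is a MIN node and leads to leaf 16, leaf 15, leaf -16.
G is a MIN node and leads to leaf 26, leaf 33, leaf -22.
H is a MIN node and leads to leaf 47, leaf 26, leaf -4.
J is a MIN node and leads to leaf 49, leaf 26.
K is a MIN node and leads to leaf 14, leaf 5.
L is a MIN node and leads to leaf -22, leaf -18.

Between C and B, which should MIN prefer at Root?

J (MIN): min(49, 26) = 26
K (MIN): min(14, 5) = 5
L (MIN): min(-22, -18) = -22
C (MAX): max(26, 5, -22) = 26
G (MIN): min(26, 33, -22) = -22
H (MIN): min(47, 26, -4) = -4
B (MAX): max(-22, -4) = -4
MIN prefers the lower value; C=26, B=-4. B is better since -4 < 26.

B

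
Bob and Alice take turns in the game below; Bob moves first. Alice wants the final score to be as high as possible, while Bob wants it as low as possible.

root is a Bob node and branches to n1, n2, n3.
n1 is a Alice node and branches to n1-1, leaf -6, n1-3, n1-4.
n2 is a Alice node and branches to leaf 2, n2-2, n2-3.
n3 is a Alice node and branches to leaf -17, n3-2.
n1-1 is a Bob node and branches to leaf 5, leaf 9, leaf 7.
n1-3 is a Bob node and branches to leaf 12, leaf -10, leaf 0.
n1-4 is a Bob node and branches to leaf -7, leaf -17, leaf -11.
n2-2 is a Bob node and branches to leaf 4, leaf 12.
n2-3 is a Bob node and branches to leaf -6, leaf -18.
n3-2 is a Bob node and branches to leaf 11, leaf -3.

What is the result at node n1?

5

n1-1 (Bob): min(5, 9, 7) = 5
n1-3 (Bob): min(12, -10, 0) = -10
n1-4 (Bob): min(-7, -17, -11) = -17
n1 (Alice): max(5, -6, -10, -17) = 5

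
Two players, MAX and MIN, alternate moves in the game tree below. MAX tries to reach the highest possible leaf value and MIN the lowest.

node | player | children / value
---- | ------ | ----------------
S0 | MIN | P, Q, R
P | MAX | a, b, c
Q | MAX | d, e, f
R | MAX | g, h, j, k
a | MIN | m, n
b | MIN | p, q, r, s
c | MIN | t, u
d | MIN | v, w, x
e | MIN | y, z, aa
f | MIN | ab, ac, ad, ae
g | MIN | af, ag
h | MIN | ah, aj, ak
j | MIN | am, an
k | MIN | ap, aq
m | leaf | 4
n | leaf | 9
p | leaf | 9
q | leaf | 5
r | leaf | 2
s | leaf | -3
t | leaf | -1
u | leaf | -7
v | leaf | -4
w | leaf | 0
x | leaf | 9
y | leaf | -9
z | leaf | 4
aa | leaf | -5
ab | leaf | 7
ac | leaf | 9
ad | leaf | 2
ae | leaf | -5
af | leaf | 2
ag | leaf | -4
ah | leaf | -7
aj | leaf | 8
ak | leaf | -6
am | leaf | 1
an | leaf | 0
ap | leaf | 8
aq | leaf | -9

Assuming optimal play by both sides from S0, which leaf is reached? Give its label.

a (MIN): min(4, 9) = 4
b (MIN): min(9, 5, 2, -3) = -3
c (MIN): min(-1, -7) = -7
P (MAX): max(4, -3, -7) = 4
d (MIN): min(-4, 0, 9) = -4
e (MIN): min(-9, 4, -5) = -9
f (MIN): min(7, 9, 2, -5) = -5
Q (MAX): max(-4, -9, -5) = -4
g (MIN): min(2, -4) = -4
h (MIN): min(-7, 8, -6) = -7
j (MIN): min(1, 0) = 0
k (MIN): min(8, -9) = -9
R (MAX): max(-4, -7, 0, -9) = 0
S0 (MIN): min(4, -4, 0) = -4
At S0, MIN picks Q (lowest: -4).
At Q, MAX picks d (highest: -4).
At d, MIN picks v (lowest: -4).
Terminal value -4.

v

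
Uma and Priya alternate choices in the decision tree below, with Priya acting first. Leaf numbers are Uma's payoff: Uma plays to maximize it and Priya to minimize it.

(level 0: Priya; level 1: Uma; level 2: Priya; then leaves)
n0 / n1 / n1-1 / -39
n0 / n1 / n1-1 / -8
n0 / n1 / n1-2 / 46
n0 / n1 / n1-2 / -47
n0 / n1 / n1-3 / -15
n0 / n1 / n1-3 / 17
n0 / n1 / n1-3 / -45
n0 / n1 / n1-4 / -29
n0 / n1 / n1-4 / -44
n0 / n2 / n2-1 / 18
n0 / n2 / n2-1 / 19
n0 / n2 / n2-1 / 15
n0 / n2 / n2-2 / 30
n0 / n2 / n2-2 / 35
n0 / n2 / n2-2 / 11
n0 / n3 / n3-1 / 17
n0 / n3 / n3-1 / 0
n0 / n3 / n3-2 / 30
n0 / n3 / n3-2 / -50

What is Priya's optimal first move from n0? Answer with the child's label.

n1

n1-1 (Priya): min(-39, -8) = -39
n1-2 (Priya): min(46, -47) = -47
n1-3 (Priya): min(-15, 17, -45) = -45
n1-4 (Priya): min(-29, -44) = -44
n1 (Uma): max(-39, -47, -45, -44) = -39
n2-1 (Priya): min(18, 19, 15) = 15
n2-2 (Priya): min(30, 35, 11) = 11
n2 (Uma): max(15, 11) = 15
n3-1 (Priya): min(17, 0) = 0
n3-2 (Priya): min(30, -50) = -50
n3 (Uma): max(0, -50) = 0
n0 (Priya): min(-39, 15, 0) = -39
Priya at n0 wants the lowest of {n1=-39, n2=15, n3=0}, so chooses n1.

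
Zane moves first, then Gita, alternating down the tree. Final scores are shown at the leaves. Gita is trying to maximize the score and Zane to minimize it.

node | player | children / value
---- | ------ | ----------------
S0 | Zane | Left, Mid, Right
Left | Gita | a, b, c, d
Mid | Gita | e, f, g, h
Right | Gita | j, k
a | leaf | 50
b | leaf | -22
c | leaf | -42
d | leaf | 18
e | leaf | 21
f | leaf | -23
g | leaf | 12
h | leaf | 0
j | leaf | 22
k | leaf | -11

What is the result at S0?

Left (Gita): max(50, -22, -42, 18) = 50
Mid (Gita): max(21, -23, 12, 0) = 21
Right (Gita): max(22, -11) = 22
S0 (Zane): min(50, 21, 22) = 21

21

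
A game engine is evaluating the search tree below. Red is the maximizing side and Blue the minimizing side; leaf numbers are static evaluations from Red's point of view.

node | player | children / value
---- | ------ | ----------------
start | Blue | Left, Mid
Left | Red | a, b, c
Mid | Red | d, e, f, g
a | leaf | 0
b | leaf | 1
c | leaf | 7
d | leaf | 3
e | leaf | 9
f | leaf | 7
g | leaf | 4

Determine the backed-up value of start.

Left (Red): max(0, 1, 7) = 7
Mid (Red): max(3, 9, 7, 4) = 9
start (Blue): min(7, 9) = 7

7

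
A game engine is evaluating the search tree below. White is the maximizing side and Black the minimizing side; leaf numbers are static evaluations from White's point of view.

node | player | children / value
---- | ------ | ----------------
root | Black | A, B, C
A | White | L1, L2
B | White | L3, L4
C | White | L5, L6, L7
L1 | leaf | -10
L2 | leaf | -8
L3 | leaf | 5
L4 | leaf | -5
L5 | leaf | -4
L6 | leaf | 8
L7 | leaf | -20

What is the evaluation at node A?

A (White): max(-10, -8) = -8

-8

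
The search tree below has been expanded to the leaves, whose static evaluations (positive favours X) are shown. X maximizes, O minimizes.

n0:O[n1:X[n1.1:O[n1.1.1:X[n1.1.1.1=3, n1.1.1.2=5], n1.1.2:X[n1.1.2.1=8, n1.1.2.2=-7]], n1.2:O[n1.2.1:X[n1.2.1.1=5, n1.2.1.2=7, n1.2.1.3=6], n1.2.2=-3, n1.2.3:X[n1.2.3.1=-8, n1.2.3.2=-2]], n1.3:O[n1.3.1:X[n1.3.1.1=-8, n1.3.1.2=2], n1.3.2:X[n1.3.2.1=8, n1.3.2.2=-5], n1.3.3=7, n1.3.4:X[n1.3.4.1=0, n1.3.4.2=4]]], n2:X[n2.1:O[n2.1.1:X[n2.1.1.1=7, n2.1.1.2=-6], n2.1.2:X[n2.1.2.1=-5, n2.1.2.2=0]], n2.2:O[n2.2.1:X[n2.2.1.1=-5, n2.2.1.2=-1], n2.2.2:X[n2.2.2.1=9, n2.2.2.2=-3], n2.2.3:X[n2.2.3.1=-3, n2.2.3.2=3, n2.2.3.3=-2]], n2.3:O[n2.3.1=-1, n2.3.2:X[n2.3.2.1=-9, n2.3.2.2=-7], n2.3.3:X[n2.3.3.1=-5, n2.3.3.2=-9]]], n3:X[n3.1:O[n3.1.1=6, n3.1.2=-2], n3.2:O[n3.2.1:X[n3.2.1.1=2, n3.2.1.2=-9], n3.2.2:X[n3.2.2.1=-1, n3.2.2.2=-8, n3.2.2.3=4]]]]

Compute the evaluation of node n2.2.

-1

n2.2.1 (X): max(-5, -1) = -1
n2.2.2 (X): max(9, -3) = 9
n2.2.3 (X): max(-3, 3, -2) = 3
n2.2 (O): min(-1, 9, 3) = -1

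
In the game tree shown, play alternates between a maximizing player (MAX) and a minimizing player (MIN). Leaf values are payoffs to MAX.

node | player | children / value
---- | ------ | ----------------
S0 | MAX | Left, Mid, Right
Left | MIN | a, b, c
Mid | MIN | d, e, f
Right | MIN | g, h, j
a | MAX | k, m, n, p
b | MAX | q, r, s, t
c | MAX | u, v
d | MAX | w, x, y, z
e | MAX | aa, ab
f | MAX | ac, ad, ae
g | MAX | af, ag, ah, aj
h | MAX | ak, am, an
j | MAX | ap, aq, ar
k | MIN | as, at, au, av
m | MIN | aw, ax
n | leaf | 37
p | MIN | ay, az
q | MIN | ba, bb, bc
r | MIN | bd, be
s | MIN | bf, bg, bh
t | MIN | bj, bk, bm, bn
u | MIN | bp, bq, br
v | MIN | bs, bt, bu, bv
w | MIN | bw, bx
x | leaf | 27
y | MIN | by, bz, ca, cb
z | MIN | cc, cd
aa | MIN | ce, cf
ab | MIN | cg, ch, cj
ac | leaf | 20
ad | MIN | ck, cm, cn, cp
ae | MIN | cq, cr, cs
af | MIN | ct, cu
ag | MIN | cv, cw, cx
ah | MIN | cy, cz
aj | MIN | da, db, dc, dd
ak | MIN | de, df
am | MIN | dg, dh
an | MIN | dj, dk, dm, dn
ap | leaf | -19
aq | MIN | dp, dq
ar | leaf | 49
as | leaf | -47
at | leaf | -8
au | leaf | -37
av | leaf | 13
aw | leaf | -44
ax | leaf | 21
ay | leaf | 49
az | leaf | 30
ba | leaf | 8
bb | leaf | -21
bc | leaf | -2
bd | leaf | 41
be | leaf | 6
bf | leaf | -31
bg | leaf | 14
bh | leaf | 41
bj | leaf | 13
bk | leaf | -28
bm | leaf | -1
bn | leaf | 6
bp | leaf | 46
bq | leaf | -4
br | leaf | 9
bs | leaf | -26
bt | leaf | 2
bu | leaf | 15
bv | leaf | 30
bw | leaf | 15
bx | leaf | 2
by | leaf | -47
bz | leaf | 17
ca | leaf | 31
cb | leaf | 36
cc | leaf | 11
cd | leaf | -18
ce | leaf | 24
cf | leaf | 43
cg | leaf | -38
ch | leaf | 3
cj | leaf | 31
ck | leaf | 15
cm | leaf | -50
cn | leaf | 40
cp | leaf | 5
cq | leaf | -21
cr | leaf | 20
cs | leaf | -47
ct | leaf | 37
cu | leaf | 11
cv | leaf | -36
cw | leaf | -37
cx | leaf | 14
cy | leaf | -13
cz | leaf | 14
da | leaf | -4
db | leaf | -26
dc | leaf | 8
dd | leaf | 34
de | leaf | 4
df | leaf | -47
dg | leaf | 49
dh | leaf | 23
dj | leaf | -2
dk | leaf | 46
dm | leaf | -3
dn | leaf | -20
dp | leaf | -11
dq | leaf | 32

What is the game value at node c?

u (MIN): min(46, -4, 9) = -4
v (MIN): min(-26, 2, 15, 30) = -26
c (MAX): max(-4, -26) = -4

-4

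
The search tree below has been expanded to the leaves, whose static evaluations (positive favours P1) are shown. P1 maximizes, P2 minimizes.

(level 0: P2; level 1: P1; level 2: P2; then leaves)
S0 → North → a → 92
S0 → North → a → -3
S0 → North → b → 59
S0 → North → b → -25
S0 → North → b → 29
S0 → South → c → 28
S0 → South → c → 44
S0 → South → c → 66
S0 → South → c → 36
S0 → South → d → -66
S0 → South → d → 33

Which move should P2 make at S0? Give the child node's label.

a (P2): min(92, -3) = -3
b (P2): min(59, -25, 29) = -25
North (P1): max(-3, -25) = -3
c (P2): min(28, 44, 66, 36) = 28
d (P2): min(-66, 33) = -66
South (P1): max(28, -66) = 28
S0 (P2): min(-3, 28) = -3
P2 at S0 wants the lowest of {North=-3, South=28}, so chooses North.

North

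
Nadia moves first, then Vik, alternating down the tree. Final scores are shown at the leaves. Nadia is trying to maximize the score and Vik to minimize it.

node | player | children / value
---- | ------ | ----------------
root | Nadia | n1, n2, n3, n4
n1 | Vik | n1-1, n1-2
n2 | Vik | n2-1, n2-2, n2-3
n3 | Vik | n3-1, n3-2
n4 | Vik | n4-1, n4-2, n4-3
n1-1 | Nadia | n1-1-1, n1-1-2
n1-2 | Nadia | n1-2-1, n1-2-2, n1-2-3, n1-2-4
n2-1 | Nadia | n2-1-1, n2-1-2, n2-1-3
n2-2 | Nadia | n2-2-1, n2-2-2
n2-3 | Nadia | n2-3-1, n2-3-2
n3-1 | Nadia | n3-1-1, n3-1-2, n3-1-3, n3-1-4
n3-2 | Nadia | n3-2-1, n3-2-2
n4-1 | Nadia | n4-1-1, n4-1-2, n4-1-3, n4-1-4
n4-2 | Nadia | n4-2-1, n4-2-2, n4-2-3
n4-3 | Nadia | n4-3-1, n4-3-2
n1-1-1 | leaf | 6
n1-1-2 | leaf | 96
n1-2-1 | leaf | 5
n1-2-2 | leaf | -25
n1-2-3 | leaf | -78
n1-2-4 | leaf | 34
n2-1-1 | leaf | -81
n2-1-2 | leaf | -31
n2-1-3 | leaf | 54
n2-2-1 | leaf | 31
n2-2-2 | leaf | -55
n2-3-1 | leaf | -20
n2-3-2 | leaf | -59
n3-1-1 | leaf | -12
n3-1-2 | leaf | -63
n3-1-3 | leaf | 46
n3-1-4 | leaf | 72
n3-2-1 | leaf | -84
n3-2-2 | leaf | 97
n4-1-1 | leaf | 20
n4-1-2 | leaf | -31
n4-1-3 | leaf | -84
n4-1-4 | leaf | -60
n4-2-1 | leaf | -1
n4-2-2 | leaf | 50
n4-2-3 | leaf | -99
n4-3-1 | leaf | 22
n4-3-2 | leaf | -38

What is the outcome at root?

72

n1-1 (Nadia): max(6, 96) = 96
n1-2 (Nadia): max(5, -25, -78, 34) = 34
n1 (Vik): min(96, 34) = 34
n2-1 (Nadia): max(-81, -31, 54) = 54
n2-2 (Nadia): max(31, -55) = 31
n2-3 (Nadia): max(-20, -59) = -20
n2 (Vik): min(54, 31, -20) = -20
n3-1 (Nadia): max(-12, -63, 46, 72) = 72
n3-2 (Nadia): max(-84, 97) = 97
n3 (Vik): min(72, 97) = 72
n4-1 (Nadia): max(20, -31, -84, -60) = 20
n4-2 (Nadia): max(-1, 50, -99) = 50
n4-3 (Nadia): max(22, -38) = 22
n4 (Vik): min(20, 50, 22) = 20
root (Nadia): max(34, -20, 72, 20) = 72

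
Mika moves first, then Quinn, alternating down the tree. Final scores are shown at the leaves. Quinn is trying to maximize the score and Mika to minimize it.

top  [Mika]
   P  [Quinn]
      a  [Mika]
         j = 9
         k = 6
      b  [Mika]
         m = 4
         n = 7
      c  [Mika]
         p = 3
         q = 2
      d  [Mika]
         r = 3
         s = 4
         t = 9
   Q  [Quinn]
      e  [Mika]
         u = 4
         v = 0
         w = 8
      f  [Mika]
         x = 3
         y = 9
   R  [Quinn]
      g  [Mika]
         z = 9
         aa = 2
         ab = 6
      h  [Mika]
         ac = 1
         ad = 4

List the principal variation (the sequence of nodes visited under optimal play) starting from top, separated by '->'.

top -> R -> g -> aa

a (Mika): min(9, 6) = 6
b (Mika): min(4, 7) = 4
c (Mika): min(3, 2) = 2
d (Mika): min(3, 4, 9) = 3
P (Quinn): max(6, 4, 2, 3) = 6
e (Mika): min(4, 0, 8) = 0
f (Mika): min(3, 9) = 3
Q (Quinn): max(0, 3) = 3
g (Mika): min(9, 2, 6) = 2
h (Mika): min(1, 4) = 1
R (Quinn): max(2, 1) = 2
top (Mika): min(6, 3, 2) = 2
At top, Mika picks R (lowest: 2).
At R, Quinn picks g (highest: 2).
At g, Mika picks aa (lowest: 2).
Terminal value 2.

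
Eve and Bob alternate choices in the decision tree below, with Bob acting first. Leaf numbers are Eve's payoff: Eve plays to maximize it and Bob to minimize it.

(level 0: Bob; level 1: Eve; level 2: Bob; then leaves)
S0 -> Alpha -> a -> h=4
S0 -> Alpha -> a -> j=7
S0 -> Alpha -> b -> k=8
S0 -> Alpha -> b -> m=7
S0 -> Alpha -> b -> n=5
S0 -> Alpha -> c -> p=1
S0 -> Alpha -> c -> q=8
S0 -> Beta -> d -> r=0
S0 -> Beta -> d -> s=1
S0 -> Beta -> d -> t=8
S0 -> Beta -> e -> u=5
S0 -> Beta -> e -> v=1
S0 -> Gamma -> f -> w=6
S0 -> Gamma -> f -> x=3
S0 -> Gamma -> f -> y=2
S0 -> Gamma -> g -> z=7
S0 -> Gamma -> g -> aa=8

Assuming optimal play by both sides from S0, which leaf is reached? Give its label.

a (Bob): min(4, 7) = 4
b (Bob): min(8, 7, 5) = 5
c (Bob): min(1, 8) = 1
Alpha (Eve): max(4, 5, 1) = 5
d (Bob): min(0, 1, 8) = 0
e (Bob): min(5, 1) = 1
Beta (Eve): max(0, 1) = 1
f (Bob): min(6, 3, 2) = 2
g (Bob): min(7, 8) = 7
Gamma (Eve): max(2, 7) = 7
S0 (Bob): min(5, 1, 7) = 1
At S0, Bob picks Beta (lowest: 1).
At Beta, Eve picks e (highest: 1).
At e, Bob picks v (lowest: 1).
Terminal value 1.

v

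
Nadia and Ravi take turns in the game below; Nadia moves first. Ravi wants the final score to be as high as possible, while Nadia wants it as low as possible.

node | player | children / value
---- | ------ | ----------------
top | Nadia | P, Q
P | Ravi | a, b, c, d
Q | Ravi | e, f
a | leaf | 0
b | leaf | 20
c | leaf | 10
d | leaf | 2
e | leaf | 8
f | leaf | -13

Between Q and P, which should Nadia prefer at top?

Q (Ravi): max(8, -13) = 8
P (Ravi): max(0, 20, 10, 2) = 20
Nadia prefers the lower value; Q=8, P=20. Q is better since 8 < 20.

Q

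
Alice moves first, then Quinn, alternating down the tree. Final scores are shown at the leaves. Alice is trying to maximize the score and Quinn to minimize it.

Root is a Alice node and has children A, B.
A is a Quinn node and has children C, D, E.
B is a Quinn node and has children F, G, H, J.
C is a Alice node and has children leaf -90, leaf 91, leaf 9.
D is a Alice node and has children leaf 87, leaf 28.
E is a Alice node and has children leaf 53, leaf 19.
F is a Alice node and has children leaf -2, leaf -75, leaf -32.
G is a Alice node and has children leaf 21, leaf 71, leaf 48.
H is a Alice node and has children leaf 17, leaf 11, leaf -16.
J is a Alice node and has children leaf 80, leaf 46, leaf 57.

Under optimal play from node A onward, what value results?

C (Alice): max(-90, 91, 9) = 91
D (Alice): max(87, 28) = 87
E (Alice): max(53, 19) = 53
A (Quinn): min(91, 87, 53) = 53

53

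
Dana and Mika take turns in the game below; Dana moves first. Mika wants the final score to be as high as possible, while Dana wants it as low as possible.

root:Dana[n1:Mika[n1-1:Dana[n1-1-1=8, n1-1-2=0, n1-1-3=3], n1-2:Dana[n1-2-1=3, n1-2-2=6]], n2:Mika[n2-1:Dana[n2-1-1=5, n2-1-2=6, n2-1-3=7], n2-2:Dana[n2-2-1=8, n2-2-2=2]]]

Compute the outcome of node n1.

n1-1 (Dana): min(8, 0, 3) = 0
n1-2 (Dana): min(3, 6) = 3
n1 (Mika): max(0, 3) = 3

3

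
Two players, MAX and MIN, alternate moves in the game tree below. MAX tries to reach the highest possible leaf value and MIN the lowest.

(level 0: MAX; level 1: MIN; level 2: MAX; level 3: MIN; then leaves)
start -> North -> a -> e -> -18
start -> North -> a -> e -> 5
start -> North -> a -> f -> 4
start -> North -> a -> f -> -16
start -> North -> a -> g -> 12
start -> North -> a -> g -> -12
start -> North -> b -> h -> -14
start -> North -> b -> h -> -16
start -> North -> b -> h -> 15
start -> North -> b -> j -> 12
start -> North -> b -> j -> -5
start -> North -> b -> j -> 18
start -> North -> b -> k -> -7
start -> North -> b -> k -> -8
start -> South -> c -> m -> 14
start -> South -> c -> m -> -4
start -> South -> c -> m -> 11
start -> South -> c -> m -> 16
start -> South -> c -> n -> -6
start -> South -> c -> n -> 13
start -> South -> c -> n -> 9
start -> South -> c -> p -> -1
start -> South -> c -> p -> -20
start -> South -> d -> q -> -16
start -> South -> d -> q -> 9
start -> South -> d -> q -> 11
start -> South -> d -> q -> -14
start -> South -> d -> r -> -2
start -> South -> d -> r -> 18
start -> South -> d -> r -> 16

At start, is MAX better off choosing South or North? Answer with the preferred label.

m (MIN): min(14, -4, 11, 16) = -4
n (MIN): min(-6, 13, 9) = -6
p (MIN): min(-1, -20) = -20
c (MAX): max(-4, -6, -20) = -4
q (MIN): min(-16, 9, 11, -14) = -16
r (MIN): min(-2, 18, 16) = -2
d (MAX): max(-16, -2) = -2
South (MIN): min(-4, -2) = -4
e (MIN): min(-18, 5) = -18
f (MIN): min(4, -16) = -16
g (MIN): min(12, -12) = -12
a (MAX): max(-18, -16, -12) = -12
h (MIN): min(-14, -16, 15) = -16
j (MIN): min(12, -5, 18) = -5
k (MIN): min(-7, -8) = -8
b (MAX): max(-16, -5, -8) = -5
North (MIN): min(-12, -5) = -12
MAX prefers the higher value; South=-4, North=-12. South is better since -4 > -12.

South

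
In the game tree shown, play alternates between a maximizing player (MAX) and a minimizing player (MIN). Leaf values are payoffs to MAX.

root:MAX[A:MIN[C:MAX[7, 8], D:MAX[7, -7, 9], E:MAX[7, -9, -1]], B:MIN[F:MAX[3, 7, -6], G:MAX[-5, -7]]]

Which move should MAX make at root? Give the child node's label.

A

C (MAX): max(7, 8) = 8
D (MAX): max(7, -7, 9) = 9
E (MAX): max(7, -9, -1) = 7
A (MIN): min(8, 9, 7) = 7
F (MAX): max(3, 7, -6) = 7
G (MAX): max(-5, -7) = -5
B (MIN): min(7, -5) = -5
root (MAX): max(7, -5) = 7
MAX at root wants the highest of {A=7, B=-5}, so chooses A.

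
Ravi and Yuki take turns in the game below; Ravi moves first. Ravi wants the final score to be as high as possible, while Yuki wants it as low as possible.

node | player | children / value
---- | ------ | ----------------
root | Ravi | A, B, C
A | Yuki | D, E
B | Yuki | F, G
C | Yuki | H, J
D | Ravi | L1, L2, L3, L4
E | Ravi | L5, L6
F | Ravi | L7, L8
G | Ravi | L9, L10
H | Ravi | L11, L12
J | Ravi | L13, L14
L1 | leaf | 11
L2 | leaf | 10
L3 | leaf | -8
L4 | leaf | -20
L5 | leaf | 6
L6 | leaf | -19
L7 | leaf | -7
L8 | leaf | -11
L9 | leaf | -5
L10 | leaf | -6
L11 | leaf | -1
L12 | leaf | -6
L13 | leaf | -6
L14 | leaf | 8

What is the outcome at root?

6

D (Ravi): max(11, 10, -8, -20) = 11
E (Ravi): max(6, -19) = 6
A (Yuki): min(11, 6) = 6
F (Ravi): max(-7, -11) = -7
G (Ravi): max(-5, -6) = -5
B (Yuki): min(-7, -5) = -7
H (Ravi): max(-1, -6) = -1
J (Ravi): max(-6, 8) = 8
C (Yuki): min(-1, 8) = -1
root (Ravi): max(6, -7, -1) = 6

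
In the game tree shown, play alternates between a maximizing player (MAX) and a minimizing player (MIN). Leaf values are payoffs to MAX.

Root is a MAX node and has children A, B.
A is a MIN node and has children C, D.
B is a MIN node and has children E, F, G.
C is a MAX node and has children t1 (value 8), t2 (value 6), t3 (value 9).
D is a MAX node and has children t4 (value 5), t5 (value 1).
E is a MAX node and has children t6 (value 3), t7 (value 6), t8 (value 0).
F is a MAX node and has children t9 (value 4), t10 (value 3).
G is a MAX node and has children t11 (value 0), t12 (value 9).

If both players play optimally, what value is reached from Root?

5

C (MAX): max(8, 6, 9) = 9
D (MAX): max(5, 1) = 5
A (MIN): min(9, 5) = 5
E (MAX): max(3, 6, 0) = 6
F (MAX): max(4, 3) = 4
G (MAX): max(0, 9) = 9
B (MIN): min(6, 4, 9) = 4
Root (MAX): max(5, 4) = 5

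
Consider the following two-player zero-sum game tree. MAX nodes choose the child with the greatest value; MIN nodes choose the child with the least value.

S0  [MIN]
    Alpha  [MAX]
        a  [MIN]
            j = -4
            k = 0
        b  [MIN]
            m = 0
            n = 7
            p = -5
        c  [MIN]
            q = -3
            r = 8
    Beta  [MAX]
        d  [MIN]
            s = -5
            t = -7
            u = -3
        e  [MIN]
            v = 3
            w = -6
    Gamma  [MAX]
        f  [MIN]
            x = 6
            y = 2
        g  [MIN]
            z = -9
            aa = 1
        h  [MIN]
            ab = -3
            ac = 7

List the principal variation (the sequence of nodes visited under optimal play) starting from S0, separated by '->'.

S0 -> Beta -> e -> w

a (MIN): min(-4, 0) = -4
b (MIN): min(0, 7, -5) = -5
c (MIN): min(-3, 8) = -3
Alpha (MAX): max(-4, -5, -3) = -3
d (MIN): min(-5, -7, -3) = -7
e (MIN): min(3, -6) = -6
Beta (MAX): max(-7, -6) = -6
f (MIN): min(6, 2) = 2
g (MIN): min(-9, 1) = -9
h (MIN): min(-3, 7) = -3
Gamma (MAX): max(2, -9, -3) = 2
S0 (MIN): min(-3, -6, 2) = -6
At S0, MIN picks Beta (lowest: -6).
At Beta, MAX picks e (highest: -6).
At e, MIN picks w (lowest: -6).
Terminal value -6.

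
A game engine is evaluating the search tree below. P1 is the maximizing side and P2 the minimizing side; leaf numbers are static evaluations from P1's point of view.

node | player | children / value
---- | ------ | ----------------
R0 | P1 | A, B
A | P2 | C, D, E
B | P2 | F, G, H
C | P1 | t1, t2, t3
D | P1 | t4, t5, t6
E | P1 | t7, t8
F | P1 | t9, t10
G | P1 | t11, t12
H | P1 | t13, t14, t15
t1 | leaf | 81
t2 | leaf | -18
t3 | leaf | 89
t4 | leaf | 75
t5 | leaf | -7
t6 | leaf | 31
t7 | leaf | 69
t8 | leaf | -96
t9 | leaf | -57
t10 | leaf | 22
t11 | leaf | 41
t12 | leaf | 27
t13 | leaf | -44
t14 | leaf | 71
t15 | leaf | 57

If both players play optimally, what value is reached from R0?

69

C (P1): max(81, -18, 89) = 89
D (P1): max(75, -7, 31) = 75
E (P1): max(69, -96) = 69
A (P2): min(89, 75, 69) = 69
F (P1): max(-57, 22) = 22
G (P1): max(41, 27) = 41
H (P1): max(-44, 71, 57) = 71
B (P2): min(22, 41, 71) = 22
R0 (P1): max(69, 22) = 69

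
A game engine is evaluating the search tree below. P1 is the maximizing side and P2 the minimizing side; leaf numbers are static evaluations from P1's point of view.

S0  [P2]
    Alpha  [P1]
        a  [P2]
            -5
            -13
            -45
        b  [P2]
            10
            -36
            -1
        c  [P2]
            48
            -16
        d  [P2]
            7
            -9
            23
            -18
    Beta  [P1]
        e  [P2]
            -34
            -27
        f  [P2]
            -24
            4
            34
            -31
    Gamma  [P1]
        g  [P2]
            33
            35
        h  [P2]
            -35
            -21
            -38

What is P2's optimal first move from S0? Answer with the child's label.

a (P2): min(-5, -13, -45) = -45
b (P2): min(10, -36, -1) = -36
c (P2): min(48, -16) = -16
d (P2): min(7, -9, 23, -18) = -18
Alpha (P1): max(-45, -36, -16, -18) = -16
e (P2): min(-34, -27) = -34
f (P2): min(-24, 4, 34, -31) = -31
Beta (P1): max(-34, -31) = -31
g (P2): min(33, 35) = 33
h (P2): min(-35, -21, -38) = -38
Gamma (P1): max(33, -38) = 33
S0 (P2): min(-16, -31, 33) = -31
P2 at S0 wants the lowest of {Alpha=-16, Beta=-31, Gamma=33}, so chooses Beta.

Beta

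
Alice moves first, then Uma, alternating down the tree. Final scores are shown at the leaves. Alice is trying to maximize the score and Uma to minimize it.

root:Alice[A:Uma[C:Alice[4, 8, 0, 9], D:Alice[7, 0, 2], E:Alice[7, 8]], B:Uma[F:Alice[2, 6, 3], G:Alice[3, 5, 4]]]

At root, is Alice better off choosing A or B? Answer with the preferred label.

C (Alice): max(4, 8, 0, 9) = 9
D (Alice): max(7, 0, 2) = 7
E (Alice): max(7, 8) = 8
A (Uma): min(9, 7, 8) = 7
F (Alice): max(2, 6, 3) = 6
G (Alice): max(3, 5, 4) = 5
B (Uma): min(6, 5) = 5
Alice prefers the higher value; A=7, B=5. A is better since 7 > 5.

A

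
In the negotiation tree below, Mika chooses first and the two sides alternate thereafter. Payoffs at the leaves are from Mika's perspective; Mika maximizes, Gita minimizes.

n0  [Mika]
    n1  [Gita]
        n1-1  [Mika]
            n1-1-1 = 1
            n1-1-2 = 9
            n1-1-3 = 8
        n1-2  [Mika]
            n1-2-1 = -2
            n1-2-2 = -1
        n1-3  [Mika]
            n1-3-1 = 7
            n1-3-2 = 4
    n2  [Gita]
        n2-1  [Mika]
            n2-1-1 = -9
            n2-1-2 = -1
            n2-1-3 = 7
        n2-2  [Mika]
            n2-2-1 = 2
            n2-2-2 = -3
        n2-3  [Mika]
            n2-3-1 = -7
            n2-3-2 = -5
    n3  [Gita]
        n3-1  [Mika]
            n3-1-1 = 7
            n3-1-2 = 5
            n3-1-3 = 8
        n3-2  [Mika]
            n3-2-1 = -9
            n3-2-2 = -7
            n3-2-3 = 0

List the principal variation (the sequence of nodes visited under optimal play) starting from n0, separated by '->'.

n0 -> n3 -> n3-2 -> n3-2-3

n1-1 (Mika): max(1, 9, 8) = 9
n1-2 (Mika): max(-2, -1) = -1
n1-3 (Mika): max(7, 4) = 7
n1 (Gita): min(9, -1, 7) = -1
n2-1 (Mika): max(-9, -1, 7) = 7
n2-2 (Mika): max(2, -3) = 2
n2-3 (Mika): max(-7, -5) = -5
n2 (Gita): min(7, 2, -5) = -5
n3-1 (Mika): max(7, 5, 8) = 8
n3-2 (Mika): max(-9, -7, 0) = 0
n3 (Gita): min(8, 0) = 0
n0 (Mika): max(-1, -5, 0) = 0
At n0, Mika picks n3 (highest: 0).
At n3, Gita picks n3-2 (lowest: 0).
At n3-2, Mika picks n3-2-3 (highest: 0).
Terminal value 0.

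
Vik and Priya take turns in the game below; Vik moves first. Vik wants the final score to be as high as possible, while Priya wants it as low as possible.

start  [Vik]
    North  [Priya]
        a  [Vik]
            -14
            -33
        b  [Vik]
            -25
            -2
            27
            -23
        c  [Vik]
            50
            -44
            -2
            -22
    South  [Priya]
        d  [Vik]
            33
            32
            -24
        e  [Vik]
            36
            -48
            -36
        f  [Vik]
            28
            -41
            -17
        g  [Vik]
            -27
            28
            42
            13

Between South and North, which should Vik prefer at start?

South

d (Vik): max(33, 32, -24) = 33
e (Vik): max(36, -48, -36) = 36
f (Vik): max(28, -41, -17) = 28
g (Vik): max(-27, 28, 42, 13) = 42
South (Priya): min(33, 36, 28, 42) = 28
a (Vik): max(-14, -33) = -14
b (Vik): max(-25, -2, 27, -23) = 27
c (Vik): max(50, -44, -2, -22) = 50
North (Priya): min(-14, 27, 50) = -14
Vik prefers the higher value; South=28, North=-14. South is better since 28 > -14.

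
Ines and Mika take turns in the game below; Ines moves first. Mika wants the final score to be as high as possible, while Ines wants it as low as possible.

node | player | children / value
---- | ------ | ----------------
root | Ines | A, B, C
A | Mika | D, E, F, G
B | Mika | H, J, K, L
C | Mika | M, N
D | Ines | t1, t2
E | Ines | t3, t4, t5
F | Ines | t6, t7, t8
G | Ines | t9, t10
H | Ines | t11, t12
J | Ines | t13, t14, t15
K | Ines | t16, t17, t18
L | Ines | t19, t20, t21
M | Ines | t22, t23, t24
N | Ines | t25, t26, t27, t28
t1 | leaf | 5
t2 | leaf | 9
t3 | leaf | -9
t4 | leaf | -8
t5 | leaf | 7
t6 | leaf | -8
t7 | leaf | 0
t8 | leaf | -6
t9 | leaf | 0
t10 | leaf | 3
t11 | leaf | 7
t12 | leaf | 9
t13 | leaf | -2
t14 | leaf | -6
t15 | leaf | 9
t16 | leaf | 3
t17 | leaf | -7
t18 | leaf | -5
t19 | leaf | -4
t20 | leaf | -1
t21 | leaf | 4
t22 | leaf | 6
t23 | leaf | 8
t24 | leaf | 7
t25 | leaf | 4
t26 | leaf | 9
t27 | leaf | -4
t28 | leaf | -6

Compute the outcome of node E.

-9

E (Ines): min(-9, -8, 7) = -9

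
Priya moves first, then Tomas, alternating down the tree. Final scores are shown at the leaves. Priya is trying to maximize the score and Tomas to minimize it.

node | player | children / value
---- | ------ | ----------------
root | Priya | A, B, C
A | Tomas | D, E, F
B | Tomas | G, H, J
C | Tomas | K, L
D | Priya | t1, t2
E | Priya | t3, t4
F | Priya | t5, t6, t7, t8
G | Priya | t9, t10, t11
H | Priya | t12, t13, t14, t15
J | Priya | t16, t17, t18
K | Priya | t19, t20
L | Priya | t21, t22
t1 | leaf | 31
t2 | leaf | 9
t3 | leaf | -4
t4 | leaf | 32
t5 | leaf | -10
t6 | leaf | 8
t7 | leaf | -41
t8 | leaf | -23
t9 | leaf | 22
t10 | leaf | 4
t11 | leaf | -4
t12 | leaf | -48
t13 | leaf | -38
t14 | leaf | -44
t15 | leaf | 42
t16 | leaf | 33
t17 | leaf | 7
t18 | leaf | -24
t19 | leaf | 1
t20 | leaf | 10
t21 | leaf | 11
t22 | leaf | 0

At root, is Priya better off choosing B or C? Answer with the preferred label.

G (Priya): max(22, 4, -4) = 22
H (Priya): max(-48, -38, -44, 42) = 42
J (Priya): max(33, 7, -24) = 33
B (Tomas): min(22, 42, 33) = 22
K (Priya): max(1, 10) = 10
L (Priya): max(11, 0) = 11
C (Tomas): min(10, 11) = 10
Priya prefers the higher value; B=22, C=10. B is better since 22 > 10.

B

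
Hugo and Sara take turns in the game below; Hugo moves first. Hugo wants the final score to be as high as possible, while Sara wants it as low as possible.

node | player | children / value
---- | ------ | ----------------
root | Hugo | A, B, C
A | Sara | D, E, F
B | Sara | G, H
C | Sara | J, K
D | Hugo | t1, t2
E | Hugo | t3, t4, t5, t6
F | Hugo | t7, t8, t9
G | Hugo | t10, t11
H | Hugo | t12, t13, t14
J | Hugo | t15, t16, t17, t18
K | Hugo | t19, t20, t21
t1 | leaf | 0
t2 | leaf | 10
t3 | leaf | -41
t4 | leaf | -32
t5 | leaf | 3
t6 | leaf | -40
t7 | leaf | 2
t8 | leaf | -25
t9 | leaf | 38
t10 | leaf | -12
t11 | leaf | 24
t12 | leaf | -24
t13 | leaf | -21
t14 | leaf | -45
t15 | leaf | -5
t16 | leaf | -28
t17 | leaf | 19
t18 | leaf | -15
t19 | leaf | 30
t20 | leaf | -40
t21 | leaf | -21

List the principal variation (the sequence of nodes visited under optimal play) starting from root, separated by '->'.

D (Hugo): max(0, 10) = 10
E (Hugo): max(-41, -32, 3, -40) = 3
F (Hugo): max(2, -25, 38) = 38
A (Sara): min(10, 3, 38) = 3
G (Hugo): max(-12, 24) = 24
H (Hugo): max(-24, -21, -45) = -21
B (Sara): min(24, -21) = -21
J (Hugo): max(-5, -28, 19, -15) = 19
K (Hugo): max(30, -40, -21) = 30
C (Sara): min(19, 30) = 19
root (Hugo): max(3, -21, 19) = 19
At root, Hugo picks C (highest: 19).
At C, Sara picks J (lowest: 19).
At J, Hugo picks t17 (highest: 19).
Terminal value 19.

root -> C -> J -> t17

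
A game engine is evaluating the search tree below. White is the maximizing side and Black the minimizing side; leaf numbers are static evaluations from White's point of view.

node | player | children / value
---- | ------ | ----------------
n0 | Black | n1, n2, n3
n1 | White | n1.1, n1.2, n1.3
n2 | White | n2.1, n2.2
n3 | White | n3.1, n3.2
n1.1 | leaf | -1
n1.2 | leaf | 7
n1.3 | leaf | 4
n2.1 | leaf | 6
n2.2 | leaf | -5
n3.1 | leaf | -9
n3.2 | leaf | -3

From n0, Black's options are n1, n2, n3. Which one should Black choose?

n3

n1 (White): max(-1, 7, 4) = 7
n2 (White): max(6, -5) = 6
n3 (White): max(-9, -3) = -3
n0 (Black): min(7, 6, -3) = -3
Black at n0 wants the lowest of {n1=7, n2=6, n3=-3}, so chooses n3.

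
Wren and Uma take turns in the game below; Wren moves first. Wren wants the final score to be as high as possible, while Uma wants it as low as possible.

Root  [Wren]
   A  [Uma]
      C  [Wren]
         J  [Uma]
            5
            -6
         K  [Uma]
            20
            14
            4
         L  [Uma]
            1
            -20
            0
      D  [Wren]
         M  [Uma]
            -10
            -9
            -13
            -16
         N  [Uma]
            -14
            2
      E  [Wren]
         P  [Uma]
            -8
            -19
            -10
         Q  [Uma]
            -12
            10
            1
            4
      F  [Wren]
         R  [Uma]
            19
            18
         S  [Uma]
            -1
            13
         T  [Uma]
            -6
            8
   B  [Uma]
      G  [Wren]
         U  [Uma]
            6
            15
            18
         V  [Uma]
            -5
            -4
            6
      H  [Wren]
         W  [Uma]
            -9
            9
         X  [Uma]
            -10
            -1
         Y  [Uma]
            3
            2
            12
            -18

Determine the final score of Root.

J (Uma): min(5, -6) = -6
K (Uma): min(20, 14, 4) = 4
L (Uma): min(1, -20, 0) = -20
C (Wren): max(-6, 4, -20) = 4
M (Uma): min(-10, -9, -13, -16) = -16
N (Uma): min(-14, 2) = -14
D (Wren): max(-16, -14) = -14
P (Uma): min(-8, -19, -10) = -19
Q (Uma): min(-12, 10, 1, 4) = -12
E (Wren): max(-19, -12) = -12
R (Uma): min(19, 18) = 18
S (Uma): min(-1, 13) = -1
T (Uma): min(-6, 8) = -6
F (Wren): max(18, -1, -6) = 18
A (Uma): min(4, -14, -12, 18) = -14
U (Uma): min(6, 15, 18) = 6
V (Uma): min(-5, -4, 6) = -5
G (Wren): max(6, -5) = 6
W (Uma): min(-9, 9) = -9
X (Uma): min(-10, -1) = -10
Y (Uma): min(3, 2, 12, -18) = -18
H (Wren): max(-9, -10, -18) = -9
B (Uma): min(6, -9) = -9
Root (Wren): max(-14, -9) = -9

-9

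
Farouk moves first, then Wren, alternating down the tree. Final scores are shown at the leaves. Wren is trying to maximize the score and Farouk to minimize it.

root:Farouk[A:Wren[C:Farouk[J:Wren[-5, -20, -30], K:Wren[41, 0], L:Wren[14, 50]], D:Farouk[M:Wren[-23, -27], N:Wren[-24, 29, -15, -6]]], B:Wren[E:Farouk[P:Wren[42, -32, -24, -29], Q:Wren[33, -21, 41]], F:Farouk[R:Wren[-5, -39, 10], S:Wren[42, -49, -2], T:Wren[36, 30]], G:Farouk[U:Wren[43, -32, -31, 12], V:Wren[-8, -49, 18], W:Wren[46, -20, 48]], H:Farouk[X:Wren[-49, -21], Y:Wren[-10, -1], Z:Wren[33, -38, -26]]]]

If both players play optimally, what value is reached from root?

-5

J (Wren): max(-5, -20, -30) = -5
K (Wren): max(41, 0) = 41
L (Wren): max(14, 50) = 50
C (Farouk): min(-5, 41, 50) = -5
M (Wren): max(-23, -27) = -23
N (Wren): max(-24, 29, -15, -6) = 29
D (Farouk): min(-23, 29) = -23
A (Wren): max(-5, -23) = -5
P (Wren): max(42, -32, -24, -29) = 42
Q (Wren): max(33, -21, 41) = 41
E (Farouk): min(42, 41) = 41
R (Wren): max(-5, -39, 10) = 10
S (Wren): max(42, -49, -2) = 42
T (Wren): max(36, 30) = 36
F (Farouk): min(10, 42, 36) = 10
U (Wren): max(43, -32, -31, 12) = 43
V (Wren): max(-8, -49, 18) = 18
W (Wren): max(46, -20, 48) = 48
G (Farouk): min(43, 18, 48) = 18
X (Wren): max(-49, -21) = -21
Y (Wren): max(-10, -1) = -1
Z (Wren): max(33, -38, -26) = 33
H (Farouk): min(-21, -1, 33) = -21
B (Wren): max(41, 10, 18, -21) = 41
root (Farouk): min(-5, 41) = -5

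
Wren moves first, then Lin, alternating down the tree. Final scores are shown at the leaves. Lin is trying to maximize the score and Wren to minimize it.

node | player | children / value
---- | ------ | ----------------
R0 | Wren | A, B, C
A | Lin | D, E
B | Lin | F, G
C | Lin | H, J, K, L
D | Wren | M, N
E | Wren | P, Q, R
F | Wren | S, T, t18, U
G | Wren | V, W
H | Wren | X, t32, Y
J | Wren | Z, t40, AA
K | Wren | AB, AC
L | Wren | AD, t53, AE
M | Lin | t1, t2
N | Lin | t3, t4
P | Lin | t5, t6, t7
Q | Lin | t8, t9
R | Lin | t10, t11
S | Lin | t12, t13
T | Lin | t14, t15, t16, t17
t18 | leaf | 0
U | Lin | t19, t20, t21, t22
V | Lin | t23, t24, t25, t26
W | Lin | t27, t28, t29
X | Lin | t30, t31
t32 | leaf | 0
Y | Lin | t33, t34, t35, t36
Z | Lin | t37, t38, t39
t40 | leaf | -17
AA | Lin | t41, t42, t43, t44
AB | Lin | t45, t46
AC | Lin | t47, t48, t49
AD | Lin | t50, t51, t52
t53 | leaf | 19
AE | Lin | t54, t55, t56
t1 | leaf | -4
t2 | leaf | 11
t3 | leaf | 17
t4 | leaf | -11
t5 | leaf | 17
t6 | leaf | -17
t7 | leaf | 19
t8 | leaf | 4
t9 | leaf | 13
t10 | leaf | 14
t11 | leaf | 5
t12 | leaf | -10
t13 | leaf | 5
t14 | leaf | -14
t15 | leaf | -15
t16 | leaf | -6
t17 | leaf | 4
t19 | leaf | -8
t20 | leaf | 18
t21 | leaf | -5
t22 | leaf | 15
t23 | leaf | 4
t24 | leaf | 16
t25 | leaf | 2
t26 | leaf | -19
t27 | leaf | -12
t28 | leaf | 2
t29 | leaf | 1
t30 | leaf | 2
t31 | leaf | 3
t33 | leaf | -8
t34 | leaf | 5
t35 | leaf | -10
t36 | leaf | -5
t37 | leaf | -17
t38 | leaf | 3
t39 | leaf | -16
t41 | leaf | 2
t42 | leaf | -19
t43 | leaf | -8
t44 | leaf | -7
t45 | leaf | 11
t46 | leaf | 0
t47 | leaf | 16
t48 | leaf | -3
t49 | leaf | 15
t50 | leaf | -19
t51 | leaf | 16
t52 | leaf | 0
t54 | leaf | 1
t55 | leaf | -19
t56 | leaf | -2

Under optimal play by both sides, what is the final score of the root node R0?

M (Lin): max(-4, 11) = 11
N (Lin): max(17, -11) = 17
D (Wren): min(11, 17) = 11
P (Lin): max(17, -17, 19) = 19
Q (Lin): max(4, 13) = 13
R (Lin): max(14, 5) = 14
E (Wren): min(19, 13, 14) = 13
A (Lin): max(11, 13) = 13
S (Lin): max(-10, 5) = 5
T (Lin): max(-14, -15, -6, 4) = 4
U (Lin): max(-8, 18, -5, 15) = 18
F (Wren): min(5, 4, 0, 18) = 0
V (Lin): max(4, 16, 2, -19) = 16
W (Lin): max(-12, 2, 1) = 2
G (Wren): min(16, 2) = 2
B (Lin): max(0, 2) = 2
X (Lin): max(2, 3) = 3
Y (Lin): max(-8, 5, -10, -5) = 5
H (Wren): min(3, 0, 5) = 0
Z (Lin): max(-17, 3, -16) = 3
AA (Lin): max(2, -19, -8, -7) = 2
J (Wren): min(3, -17, 2) = -17
AB (Lin): max(11, 0) = 11
AC (Lin): max(16, -3, 15) = 16
K (Wren): min(11, 16) = 11
AD (Lin): max(-19, 16, 0) = 16
AE (Lin): max(1, -19, -2) = 1
L (Wren): min(16, 19, 1) = 1
C (Lin): max(0, -17, 11, 1) = 11
R0 (Wren): min(13, 2, 11) = 2

2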